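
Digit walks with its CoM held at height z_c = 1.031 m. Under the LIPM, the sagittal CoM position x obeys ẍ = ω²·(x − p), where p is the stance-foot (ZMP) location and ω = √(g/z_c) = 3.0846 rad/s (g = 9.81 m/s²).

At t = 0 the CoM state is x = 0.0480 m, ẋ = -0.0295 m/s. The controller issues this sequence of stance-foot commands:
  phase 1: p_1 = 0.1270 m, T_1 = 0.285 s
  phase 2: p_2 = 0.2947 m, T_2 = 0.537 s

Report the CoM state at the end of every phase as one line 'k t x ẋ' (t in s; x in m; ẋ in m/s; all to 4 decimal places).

1 0.2850 0.0059 -0.2846
2 0.8220 -0.7225 -3.0218

phase 1: p=0.1270, T=0.285, ωT=0.879111, cosh=1.411955, sinh=0.996803; start (x,ẋ)=(0.048000, -0.029500) → end (x,ẋ)=(0.005923, -0.284557)
phase 2: p=0.2947, T=0.537, ωT=1.656430, cosh=2.715694, sinh=2.524875; start (x,ẋ)=(0.005923, -0.284557) → end (x,ẋ)=(-0.722453, -3.021835)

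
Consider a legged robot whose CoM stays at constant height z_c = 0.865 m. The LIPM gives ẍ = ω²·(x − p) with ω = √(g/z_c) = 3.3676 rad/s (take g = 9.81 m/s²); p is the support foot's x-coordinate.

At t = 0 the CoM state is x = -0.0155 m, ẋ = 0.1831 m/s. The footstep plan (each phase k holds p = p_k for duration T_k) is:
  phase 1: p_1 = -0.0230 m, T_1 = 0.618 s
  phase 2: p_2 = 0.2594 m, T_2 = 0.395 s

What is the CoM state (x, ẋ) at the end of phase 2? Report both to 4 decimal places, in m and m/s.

phase 1: p=-0.0230, T=0.618, ωT=2.081177, cosh=4.069339, sinh=3.944555; start (x,ẋ)=(-0.015500, 0.183100) → end (x,ẋ)=(0.221990, 0.844724)
phase 2: p=0.2594, T=0.395, ωT=1.330202, cosh=2.023116, sinh=1.758692; start (x,ẋ)=(0.221990, 0.844724) → end (x,ẋ)=(0.624862, 1.487408)

x = 0.6249, ẋ = 1.4874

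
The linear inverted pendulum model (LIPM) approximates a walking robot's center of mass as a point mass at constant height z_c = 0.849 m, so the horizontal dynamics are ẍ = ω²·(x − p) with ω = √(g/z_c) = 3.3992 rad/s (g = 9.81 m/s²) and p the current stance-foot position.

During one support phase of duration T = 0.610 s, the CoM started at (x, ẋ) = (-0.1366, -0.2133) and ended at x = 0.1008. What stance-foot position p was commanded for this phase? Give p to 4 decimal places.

ωT = 3.3992·0.610 = 2.073512; cosh(ωT) = 4.039224, sinh(ωT) = 3.913480
x(T) = p + (x₀−p)·cosh(ωT) + (ẋ₀/ω)·sinh(ωT) ⇒ p·(1 − cosh) = x(T) − x₀·cosh − (ẋ₀/ω)·sinh
numerator   = 0.1008 − (-0.1366)·4.039224 − (-0.2133/3.3992)·3.913480 = 0.898129
denominator = 1 − 4.039224 = -3.039224
p = 0.898129 / -3.039224 = -0.2955

p = -0.2955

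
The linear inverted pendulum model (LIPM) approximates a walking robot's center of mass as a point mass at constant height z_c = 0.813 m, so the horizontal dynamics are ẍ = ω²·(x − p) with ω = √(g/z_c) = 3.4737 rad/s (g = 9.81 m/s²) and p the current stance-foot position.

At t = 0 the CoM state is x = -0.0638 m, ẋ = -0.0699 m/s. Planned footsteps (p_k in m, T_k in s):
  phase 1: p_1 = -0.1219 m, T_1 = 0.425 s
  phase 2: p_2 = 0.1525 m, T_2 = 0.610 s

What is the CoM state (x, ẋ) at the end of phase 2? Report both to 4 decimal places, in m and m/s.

x = -0.3131, ẋ = -1.5102

phase 1: p=-0.1219, T=0.425, ωT=1.476322, cosh=2.302648, sinh=2.074172; start (x,ẋ)=(-0.063800, -0.069900) → end (x,ẋ)=(-0.029854, 0.257658)
phase 2: p=0.1525, T=0.610, ωT=2.118957, cosh=4.221305, sinh=4.101148; start (x,ẋ)=(-0.029854, 0.257658) → end (x,ẋ)=(-0.313073, -1.510188)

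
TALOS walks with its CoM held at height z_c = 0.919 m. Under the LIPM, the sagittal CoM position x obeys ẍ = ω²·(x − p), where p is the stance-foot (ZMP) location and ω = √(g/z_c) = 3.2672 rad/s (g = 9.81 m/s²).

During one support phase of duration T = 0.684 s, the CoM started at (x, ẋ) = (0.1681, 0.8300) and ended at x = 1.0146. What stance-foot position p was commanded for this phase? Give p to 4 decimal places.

p = 0.2558

ωT = 3.2672·0.684 = 2.234765; cosh(ωT) = 4.725651, sinh(ωT) = 4.618633
x(T) = p + (x₀−p)·cosh(ωT) + (ẋ₀/ω)·sinh(ωT) ⇒ p·(1 − cosh) = x(T) − x₀·cosh − (ẋ₀/ω)·sinh
numerator   = 1.0146 − (0.1681)·4.725651 − (0.8300/3.2672)·4.618633 = -0.953100
denominator = 1 − 4.725651 = -3.725651
p = -0.953100 / -3.725651 = 0.2558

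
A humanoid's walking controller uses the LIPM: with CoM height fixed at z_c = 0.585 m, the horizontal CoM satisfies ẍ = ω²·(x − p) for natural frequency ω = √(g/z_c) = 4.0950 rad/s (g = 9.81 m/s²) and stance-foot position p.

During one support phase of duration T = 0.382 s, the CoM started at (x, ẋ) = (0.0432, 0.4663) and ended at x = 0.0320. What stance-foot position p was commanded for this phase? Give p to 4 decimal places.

p = 0.2248

ωT = 4.0950·0.382 = 1.564290; cosh(ωT) = 2.494258, sinh(ωT) = 2.285022
x(T) = p + (x₀−p)·cosh(ωT) + (ẋ₀/ω)·sinh(ωT) ⇒ p·(1 − cosh) = x(T) − x₀·cosh − (ẋ₀/ω)·sinh
numerator   = 0.0320 − (0.0432)·2.494258 − (0.4663/4.0950)·2.285022 = -0.335949
denominator = 1 − 2.494258 = -1.494258
p = -0.335949 / -1.494258 = 0.2248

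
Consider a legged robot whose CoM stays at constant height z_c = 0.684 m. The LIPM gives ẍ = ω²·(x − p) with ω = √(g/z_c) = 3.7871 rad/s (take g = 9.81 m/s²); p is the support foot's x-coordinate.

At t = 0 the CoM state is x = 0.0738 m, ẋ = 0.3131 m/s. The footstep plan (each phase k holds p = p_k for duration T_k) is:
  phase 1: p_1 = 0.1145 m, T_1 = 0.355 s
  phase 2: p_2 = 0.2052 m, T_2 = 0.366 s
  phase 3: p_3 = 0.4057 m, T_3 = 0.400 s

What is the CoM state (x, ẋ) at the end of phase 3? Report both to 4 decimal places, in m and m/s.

x = 0.5638, ẋ = 0.7914

phase 1: p=0.1145, T=0.355, ωT=1.344421, cosh=2.048327, sinh=1.787636; start (x,ẋ)=(0.073800, 0.313100) → end (x,ẋ)=(0.178927, 0.365794)
phase 2: p=0.2052, T=0.366, ωT=1.386079, cosh=2.124595, sinh=1.874542; start (x,ẋ)=(0.178927, 0.365794) → end (x,ẋ)=(0.330441, 0.590647)
phase 3: p=0.4057, T=0.400, ωT=1.514840, cosh=2.384268, sinh=2.164425; start (x,ẋ)=(0.330441, 0.590647) → end (x,ẋ)=(0.563832, 0.791369)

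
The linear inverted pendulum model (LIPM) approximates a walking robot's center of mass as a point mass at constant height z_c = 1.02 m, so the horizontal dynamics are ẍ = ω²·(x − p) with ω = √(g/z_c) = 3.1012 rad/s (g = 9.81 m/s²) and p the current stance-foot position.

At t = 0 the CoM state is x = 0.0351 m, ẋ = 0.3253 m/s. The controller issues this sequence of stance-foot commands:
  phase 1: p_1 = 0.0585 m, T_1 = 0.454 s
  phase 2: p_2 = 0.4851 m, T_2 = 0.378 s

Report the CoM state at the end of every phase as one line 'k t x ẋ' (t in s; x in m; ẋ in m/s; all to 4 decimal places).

1 0.4540 0.2094 0.5652
2 0.8320 0.2632 -0.2482

phase 1: p=0.0585, T=0.454, ωT=1.407945, cosh=2.166096, sinh=1.921450; start (x,ẋ)=(0.035100, 0.325300) → end (x,ẋ)=(0.209364, 0.565195)
phase 2: p=0.4851, T=0.378, ωT=1.172254, cosh=1.769465, sinh=1.459797; start (x,ẋ)=(0.209364, 0.565195) → end (x,ẋ)=(0.263243, -0.248199)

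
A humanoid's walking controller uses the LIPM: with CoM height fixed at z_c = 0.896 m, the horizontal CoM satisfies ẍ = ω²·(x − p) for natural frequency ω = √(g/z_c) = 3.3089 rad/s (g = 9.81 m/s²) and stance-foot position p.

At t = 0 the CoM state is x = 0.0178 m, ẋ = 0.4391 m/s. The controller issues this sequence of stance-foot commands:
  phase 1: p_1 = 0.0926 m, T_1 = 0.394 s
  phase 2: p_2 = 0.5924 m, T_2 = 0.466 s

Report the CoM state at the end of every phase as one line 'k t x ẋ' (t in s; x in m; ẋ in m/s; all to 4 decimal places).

1 0.3940 0.1711 0.4460
2 0.8600 -0.1367 -2.0188

phase 1: p=0.0926, T=0.394, ωT=1.303707, cosh=1.977223, sinh=1.705700; start (x,ẋ)=(0.017800, 0.439100) → end (x,ẋ)=(0.171055, 0.446028)
phase 2: p=0.5924, T=0.466, ωT=1.541947, cosh=2.443823, sinh=2.229859; start (x,ẋ)=(0.171055, 0.446028) → end (x,ẋ)=(-0.136716, -2.018833)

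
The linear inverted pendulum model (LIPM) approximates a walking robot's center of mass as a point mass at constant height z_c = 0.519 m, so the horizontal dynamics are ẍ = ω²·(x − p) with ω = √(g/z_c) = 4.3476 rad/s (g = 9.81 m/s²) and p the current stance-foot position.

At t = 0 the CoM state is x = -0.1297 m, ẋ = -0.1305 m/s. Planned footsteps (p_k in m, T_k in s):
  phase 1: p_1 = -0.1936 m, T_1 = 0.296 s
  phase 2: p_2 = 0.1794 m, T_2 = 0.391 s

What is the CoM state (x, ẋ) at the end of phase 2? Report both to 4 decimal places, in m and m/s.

phase 1: p=-0.1936, T=0.296, ωT=1.286890, cosh=1.948817, sinh=1.672688; start (x,ẋ)=(-0.129700, -0.130500) → end (x,ẋ)=(-0.119279, 0.210372)
phase 2: p=0.1794, T=0.391, ωT=1.699912, cosh=2.828082, sinh=2.645382; start (x,ẋ)=(-0.119279, 0.210372) → end (x,ẋ)=(-0.537284, -2.840177)

x = -0.5373, ẋ = -2.8402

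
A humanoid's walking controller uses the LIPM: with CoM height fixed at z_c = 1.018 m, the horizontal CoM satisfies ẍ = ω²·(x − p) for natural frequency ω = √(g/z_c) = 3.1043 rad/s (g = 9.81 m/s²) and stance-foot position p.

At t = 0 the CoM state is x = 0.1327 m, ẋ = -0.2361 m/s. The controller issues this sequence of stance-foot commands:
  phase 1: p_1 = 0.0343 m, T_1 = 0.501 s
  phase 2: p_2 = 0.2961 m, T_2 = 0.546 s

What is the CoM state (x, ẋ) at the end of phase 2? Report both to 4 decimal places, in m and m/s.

x = -0.1493, ẋ = -1.2544

phase 1: p=0.0343, T=0.501, ωT=1.555254, cosh=2.473713, sinh=2.262578; start (x,ẋ)=(0.132700, -0.236100) → end (x,ẋ)=(0.105631, 0.107090)
phase 2: p=0.2961, T=0.546, ωT=1.694948, cosh=2.814985, sinh=2.631376; start (x,ẋ)=(0.105631, 0.107090) → end (x,ẋ)=(-0.149291, -1.254402)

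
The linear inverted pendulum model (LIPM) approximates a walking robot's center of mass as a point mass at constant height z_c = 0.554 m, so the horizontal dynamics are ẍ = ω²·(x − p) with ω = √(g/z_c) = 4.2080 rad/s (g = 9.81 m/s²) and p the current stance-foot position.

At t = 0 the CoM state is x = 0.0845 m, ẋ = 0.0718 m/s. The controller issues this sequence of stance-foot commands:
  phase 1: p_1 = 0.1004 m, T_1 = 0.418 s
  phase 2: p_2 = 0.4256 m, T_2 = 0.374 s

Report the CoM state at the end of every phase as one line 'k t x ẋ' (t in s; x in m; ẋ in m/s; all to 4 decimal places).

1 0.4180 0.1009 0.0261
2 0.7920 -0.3769 -3.0885

phase 1: p=0.1004, T=0.418, ωT=1.758944, cosh=2.989265, sinh=2.817038; start (x,ẋ)=(0.084500, 0.071800) → end (x,ẋ)=(0.100937, 0.026149)
phase 2: p=0.4256, T=0.374, ωT=1.573792, cosh=2.516084, sinh=2.308826; start (x,ẋ)=(0.100937, 0.026149) → end (x,ẋ)=(-0.376932, -3.088482)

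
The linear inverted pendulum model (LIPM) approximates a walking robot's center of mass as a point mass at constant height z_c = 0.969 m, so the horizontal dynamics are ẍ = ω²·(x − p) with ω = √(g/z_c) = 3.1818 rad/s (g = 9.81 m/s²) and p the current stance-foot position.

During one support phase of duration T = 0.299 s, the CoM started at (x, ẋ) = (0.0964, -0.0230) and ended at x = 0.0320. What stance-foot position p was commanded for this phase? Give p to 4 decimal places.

p = 0.2121

ωT = 3.1818·0.299 = 0.951358; cosh(ωT) = 1.487720, sinh(ωT) = 1.101504
x(T) = p + (x₀−p)·cosh(ωT) + (ẋ₀/ω)·sinh(ωT) ⇒ p·(1 − cosh) = x(T) − x₀·cosh − (ẋ₀/ω)·sinh
numerator   = 0.0320 − (0.0964)·1.487720 − (-0.0230/3.1818)·1.101504 = -0.103454
denominator = 1 − 1.487720 = -0.487720
p = -0.103454 / -0.487720 = 0.2121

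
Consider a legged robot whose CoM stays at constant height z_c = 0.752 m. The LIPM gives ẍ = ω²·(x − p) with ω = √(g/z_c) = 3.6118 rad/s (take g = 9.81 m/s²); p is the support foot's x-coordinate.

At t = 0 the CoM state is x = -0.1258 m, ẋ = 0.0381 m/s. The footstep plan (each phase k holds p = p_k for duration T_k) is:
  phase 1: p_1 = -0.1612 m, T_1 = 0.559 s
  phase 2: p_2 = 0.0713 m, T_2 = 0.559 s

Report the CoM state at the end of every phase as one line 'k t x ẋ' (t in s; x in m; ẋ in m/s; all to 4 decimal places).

phase 1: p=-0.1612, T=0.559, ωT=2.018996, cosh=3.831775, sinh=3.698987; start (x,ẋ)=(-0.125800, 0.038100) → end (x,ẋ)=(0.013465, 0.618935)
phase 2: p=0.0713, T=0.559, ωT=2.018996, cosh=3.831775, sinh=3.698987; start (x,ẋ)=(0.013465, 0.618935) → end (x,ẋ)=(0.483563, 1.598937)

1 0.5590 0.0135 0.6189
2 1.1180 0.4836 1.5989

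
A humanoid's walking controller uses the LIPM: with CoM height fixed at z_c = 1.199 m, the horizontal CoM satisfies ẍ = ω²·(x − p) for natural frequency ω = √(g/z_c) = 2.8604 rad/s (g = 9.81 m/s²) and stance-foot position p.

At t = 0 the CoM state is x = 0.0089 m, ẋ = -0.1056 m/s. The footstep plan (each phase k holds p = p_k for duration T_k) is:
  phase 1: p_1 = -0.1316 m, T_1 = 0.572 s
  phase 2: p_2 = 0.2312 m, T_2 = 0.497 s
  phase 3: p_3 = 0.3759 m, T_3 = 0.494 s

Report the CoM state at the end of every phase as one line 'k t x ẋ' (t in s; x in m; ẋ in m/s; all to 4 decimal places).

phase 1: p=-0.1316, T=0.572, ωT=1.636149, cosh=2.665041, sinh=2.470313; start (x,ẋ)=(0.008900, -0.105600) → end (x,ẋ)=(0.151640, 0.711356)
phase 2: p=0.2312, T=0.497, ωT=1.421619, cosh=2.192573, sinh=1.951250; start (x,ẋ)=(0.151640, 0.711356) → end (x,ẋ)=(0.542016, 1.115645)
phase 3: p=0.3759, T=0.494, ωT=1.413038, cosh=2.175909, sinh=1.932507; start (x,ẋ)=(0.542016, 1.115645) → end (x,ẋ)=(1.491092, 3.345792)

1 0.5720 0.1516 0.7114
2 1.0690 0.5420 1.1156
3 1.5630 1.4911 3.3458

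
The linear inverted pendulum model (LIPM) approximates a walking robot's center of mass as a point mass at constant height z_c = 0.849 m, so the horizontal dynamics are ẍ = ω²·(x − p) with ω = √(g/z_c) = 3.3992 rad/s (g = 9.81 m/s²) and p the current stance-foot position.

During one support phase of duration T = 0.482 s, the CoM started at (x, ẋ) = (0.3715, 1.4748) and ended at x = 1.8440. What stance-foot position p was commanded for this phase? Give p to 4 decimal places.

ωT = 3.3992·0.482 = 1.638414; cosh(ωT) = 2.670645, sinh(ωT) = 2.476357
x(T) = p + (x₀−p)·cosh(ωT) + (ẋ₀/ω)·sinh(ωT) ⇒ p·(1 − cosh) = x(T) − x₀·cosh − (ẋ₀/ω)·sinh
numerator   = 1.8440 − (0.3715)·2.670645 − (1.4748/3.3992)·2.476357 = -0.222554
denominator = 1 − 2.670645 = -1.670645
p = -0.222554 / -1.670645 = 0.1332

p = 0.1332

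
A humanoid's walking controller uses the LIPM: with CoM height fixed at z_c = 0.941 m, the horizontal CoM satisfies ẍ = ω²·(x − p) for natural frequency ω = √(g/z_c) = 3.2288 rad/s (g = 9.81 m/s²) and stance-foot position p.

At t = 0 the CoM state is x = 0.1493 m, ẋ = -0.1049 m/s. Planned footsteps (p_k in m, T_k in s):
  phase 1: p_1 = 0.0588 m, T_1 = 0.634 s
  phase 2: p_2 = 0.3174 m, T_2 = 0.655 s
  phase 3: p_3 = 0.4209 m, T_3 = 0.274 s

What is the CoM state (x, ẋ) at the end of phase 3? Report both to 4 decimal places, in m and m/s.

phase 1: p=0.0588, T=0.634, ωT=2.047059, cosh=3.937102, sinh=3.807988; start (x,ẋ)=(0.149300, -0.104900) → end (x,ẋ)=(0.291391, 0.699717)
phase 2: p=0.3174, T=0.655, ωT=2.114864, cosh=4.204554, sinh=4.083904; start (x,ẋ)=(0.291391, 0.699717) → end (x,ẋ)=(1.093069, 2.599033)
phase 3: p=0.4209, T=0.274, ωT=0.884691, cosh=1.417539, sinh=1.004697; start (x,ẋ)=(1.093069, 2.599033) → end (x,ẋ)=(2.182460, 5.864725)

x = 2.1825, ẋ = 5.8647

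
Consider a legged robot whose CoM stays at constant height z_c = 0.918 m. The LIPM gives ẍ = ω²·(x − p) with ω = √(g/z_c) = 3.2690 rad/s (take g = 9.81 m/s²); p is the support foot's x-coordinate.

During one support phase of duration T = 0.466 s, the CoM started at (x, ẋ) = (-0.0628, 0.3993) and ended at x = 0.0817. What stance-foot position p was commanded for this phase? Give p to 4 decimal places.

p = 0.0244

ωT = 3.2690·0.466 = 1.523354; cosh(ωT) = 2.402783, sinh(ωT) = 2.184803
x(T) = p + (x₀−p)·cosh(ωT) + (ẋ₀/ω)·sinh(ωT) ⇒ p·(1 − cosh) = x(T) − x₀·cosh − (ẋ₀/ω)·sinh
numerator   = 0.0817 − (-0.0628)·2.402783 − (0.3993/3.2690)·2.184803 = -0.034273
denominator = 1 − 2.402783 = -1.402783
p = -0.034273 / -1.402783 = 0.0244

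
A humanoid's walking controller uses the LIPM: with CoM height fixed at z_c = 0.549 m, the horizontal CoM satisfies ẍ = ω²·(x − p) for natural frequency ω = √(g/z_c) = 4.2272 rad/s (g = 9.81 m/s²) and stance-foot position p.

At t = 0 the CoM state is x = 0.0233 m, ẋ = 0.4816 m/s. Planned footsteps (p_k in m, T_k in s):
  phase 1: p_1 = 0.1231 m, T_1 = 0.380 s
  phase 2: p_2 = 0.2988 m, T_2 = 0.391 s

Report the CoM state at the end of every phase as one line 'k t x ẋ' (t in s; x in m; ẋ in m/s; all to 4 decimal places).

phase 1: p=0.1231, T=0.380, ωT=1.606336, cosh=2.592568, sinh=2.391947; start (x,ẋ)=(0.023300, 0.481600) → end (x,ẋ)=(0.136873, 0.239479)
phase 2: p=0.2988, T=0.391, ωT=1.652835, cosh=2.706635, sinh=2.515129; start (x,ẋ)=(0.136873, 0.239479) → end (x,ẋ)=(0.003011, -1.073413)

1 0.3800 0.1369 0.2395
2 0.7710 0.0030 -1.0734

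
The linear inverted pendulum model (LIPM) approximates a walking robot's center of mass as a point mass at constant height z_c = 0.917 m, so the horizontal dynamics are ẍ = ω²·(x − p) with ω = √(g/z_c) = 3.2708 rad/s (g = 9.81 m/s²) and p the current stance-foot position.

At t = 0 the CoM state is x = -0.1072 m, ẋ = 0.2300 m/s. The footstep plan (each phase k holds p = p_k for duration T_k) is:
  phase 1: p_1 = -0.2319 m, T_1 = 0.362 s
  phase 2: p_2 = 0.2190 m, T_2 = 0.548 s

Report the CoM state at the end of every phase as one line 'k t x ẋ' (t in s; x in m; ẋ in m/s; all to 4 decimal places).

1 0.3620 0.0950 1.0149
2 0.9100 0.7422 1.9478

phase 1: p=-0.2319, T=0.362, ωT=1.184030, cosh=1.786779, sinh=1.480736; start (x,ẋ)=(-0.107200, 0.230000) → end (x,ẋ)=(0.095035, 1.014905)
phase 2: p=0.2190, T=0.548, ωT=1.792398, cosh=3.085198, sinh=2.918637; start (x,ẋ)=(0.095035, 1.014905) → end (x,ẋ)=(0.742176, 1.947782)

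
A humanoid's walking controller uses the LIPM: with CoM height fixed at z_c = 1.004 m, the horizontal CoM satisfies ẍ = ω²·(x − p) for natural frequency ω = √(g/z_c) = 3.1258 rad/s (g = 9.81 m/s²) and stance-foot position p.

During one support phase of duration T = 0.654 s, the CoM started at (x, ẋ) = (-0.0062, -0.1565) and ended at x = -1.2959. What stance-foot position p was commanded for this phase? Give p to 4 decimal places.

ωT = 3.1258·0.654 = 2.044273; cosh(ωT) = 3.926509, sinh(ωT) = 3.797034
x(T) = p + (x₀−p)·cosh(ωT) + (ẋ₀/ω)·sinh(ωT) ⇒ p·(1 − cosh) = x(T) − x₀·cosh − (ẋ₀/ω)·sinh
numerator   = -1.2959 − (-0.0062)·3.926509 − (-0.1565/3.1258)·3.797034 = -1.081449
denominator = 1 − 3.926509 = -2.926509
p = -1.081449 / -2.926509 = 0.3695

p = 0.3695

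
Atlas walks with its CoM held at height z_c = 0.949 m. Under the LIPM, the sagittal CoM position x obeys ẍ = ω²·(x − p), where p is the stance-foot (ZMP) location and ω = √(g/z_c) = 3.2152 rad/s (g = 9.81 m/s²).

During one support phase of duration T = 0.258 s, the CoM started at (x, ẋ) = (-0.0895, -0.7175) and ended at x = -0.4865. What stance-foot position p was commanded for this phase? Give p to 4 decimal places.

ωT = 3.2152·0.258 = 0.829522; cosh(ωT) = 1.364240, sinh(ωT) = 0.927982
x(T) = p + (x₀−p)·cosh(ωT) + (ẋ₀/ω)·sinh(ωT) ⇒ p·(1 − cosh) = x(T) − x₀·cosh − (ẋ₀/ω)·sinh
numerator   = -0.4865 − (-0.0895)·1.364240 − (-0.7175/3.2152)·0.927982 = -0.157313
denominator = 1 − 1.364240 = -0.364240
p = -0.157313 / -0.364240 = 0.4319

p = 0.4319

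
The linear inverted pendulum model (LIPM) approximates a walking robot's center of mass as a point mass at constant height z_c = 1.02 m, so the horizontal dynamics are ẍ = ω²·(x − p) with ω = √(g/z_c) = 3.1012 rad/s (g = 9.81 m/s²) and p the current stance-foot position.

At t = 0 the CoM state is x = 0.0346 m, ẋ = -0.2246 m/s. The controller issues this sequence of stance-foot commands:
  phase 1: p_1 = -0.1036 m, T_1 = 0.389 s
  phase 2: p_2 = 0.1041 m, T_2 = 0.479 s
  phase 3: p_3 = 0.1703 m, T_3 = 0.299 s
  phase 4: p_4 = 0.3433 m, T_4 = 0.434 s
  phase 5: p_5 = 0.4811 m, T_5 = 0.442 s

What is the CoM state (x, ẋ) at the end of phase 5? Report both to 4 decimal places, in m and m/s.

phase 1: p=-0.1036, T=0.389, ωT=1.206367, cosh=1.820303, sinh=1.521020; start (x,ẋ)=(0.034600, -0.224600) → end (x,ẋ)=(0.037808, 0.243048)
phase 2: p=0.1041, T=0.479, ωT=1.485475, cosh=2.321728, sinh=2.095334; start (x,ẋ)=(0.037808, 0.243048) → end (x,ẋ)=(0.114404, 0.133523)
phase 3: p=0.1703, T=0.299, ωT=0.927259, cosh=1.461604, sinh=1.065967; start (x,ẋ)=(0.114404, 0.133523) → end (x,ẋ)=(0.134498, 0.010378)
phase 4: p=0.3433, T=0.434, ωT=1.345921, cosh=2.051011, sinh=1.790711; start (x,ẋ)=(0.134498, 0.010378) → end (x,ẋ)=(-0.078963, -1.138268)
phase 5: p=0.4811, T=0.442, ωT=1.370730, cosh=2.096074, sinh=1.842152; start (x,ẋ)=(-0.078963, -1.138268) → end (x,ẋ)=(-1.368979, -5.585469)

x = -1.3690, ẋ = -5.5855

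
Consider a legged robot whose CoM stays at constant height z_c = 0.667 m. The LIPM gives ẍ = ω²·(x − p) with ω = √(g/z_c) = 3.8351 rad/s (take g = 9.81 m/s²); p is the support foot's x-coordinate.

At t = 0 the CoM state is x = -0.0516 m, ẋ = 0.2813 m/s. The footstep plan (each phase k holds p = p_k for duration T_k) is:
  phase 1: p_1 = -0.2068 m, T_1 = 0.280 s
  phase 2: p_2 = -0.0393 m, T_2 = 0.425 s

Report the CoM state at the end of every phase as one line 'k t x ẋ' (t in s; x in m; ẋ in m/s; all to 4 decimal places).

1 0.2800 0.1416 1.2289
2 0.7050 1.2264 4.9588

phase 1: p=-0.2068, T=0.280, ωT=1.073828, cosh=1.634129, sinh=1.292431; start (x,ẋ)=(-0.051600, 0.281300) → end (x,ẋ)=(0.141615, 1.228946)
phase 2: p=-0.0393, T=0.425, ωT=1.629918, cosh=2.649700, sinh=2.453754; start (x,ẋ)=(0.141615, 1.228946) → end (x,ẋ)=(1.226369, 4.958820)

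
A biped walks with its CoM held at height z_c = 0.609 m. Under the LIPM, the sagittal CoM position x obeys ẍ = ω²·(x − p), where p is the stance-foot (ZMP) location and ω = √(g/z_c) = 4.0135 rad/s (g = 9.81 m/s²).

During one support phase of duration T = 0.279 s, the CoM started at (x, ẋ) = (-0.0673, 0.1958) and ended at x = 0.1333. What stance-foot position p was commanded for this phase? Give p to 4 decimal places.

p = -0.2598

ωT = 4.0135·0.279 = 1.119767; cosh(ωT) = 1.695247, sinh(ωT) = 1.368891
x(T) = p + (x₀−p)·cosh(ωT) + (ẋ₀/ω)·sinh(ωT) ⇒ p·(1 − cosh) = x(T) − x₀·cosh − (ẋ₀/ω)·sinh
numerator   = 0.1333 − (-0.0673)·1.695247 − (0.1958/4.0135)·1.368891 = 0.180608
denominator = 1 − 1.695247 = -0.695247
p = 0.180608 / -0.695247 = -0.2598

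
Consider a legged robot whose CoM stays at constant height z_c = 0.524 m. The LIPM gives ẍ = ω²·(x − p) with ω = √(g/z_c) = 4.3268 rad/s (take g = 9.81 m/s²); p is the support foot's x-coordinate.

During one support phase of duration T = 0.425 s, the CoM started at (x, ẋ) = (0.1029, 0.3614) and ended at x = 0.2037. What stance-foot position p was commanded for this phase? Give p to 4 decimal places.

ωT = 4.3268·0.425 = 1.838890; cosh(ωT) = 3.224273, sinh(ωT) = 3.065280
x(T) = p + (x₀−p)·cosh(ωT) + (ẋ₀/ω)·sinh(ωT) ⇒ p·(1 − cosh) = x(T) − x₀·cosh − (ẋ₀/ω)·sinh
numerator   = 0.2037 − (0.1029)·3.224273 − (0.3614/4.3268)·3.065280 = -0.384108
denominator = 1 − 3.224273 = -2.224273
p = -0.384108 / -2.224273 = 0.1727

p = 0.1727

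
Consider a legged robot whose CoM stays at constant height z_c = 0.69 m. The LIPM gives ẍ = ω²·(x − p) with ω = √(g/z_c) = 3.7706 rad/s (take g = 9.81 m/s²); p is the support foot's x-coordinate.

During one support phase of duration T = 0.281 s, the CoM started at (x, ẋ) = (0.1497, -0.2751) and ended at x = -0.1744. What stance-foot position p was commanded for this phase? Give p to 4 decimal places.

p = 0.5256

ωT = 3.7706·0.281 = 1.059539; cosh(ωT) = 1.615828, sinh(ωT) = 1.269212
x(T) = p + (x₀−p)·cosh(ωT) + (ẋ₀/ω)·sinh(ωT) ⇒ p·(1 − cosh) = x(T) − x₀·cosh − (ẋ₀/ω)·sinh
numerator   = -0.1744 − (0.1497)·1.615828 − (-0.2751/3.7706)·1.269212 = -0.323689
denominator = 1 − 1.615828 = -0.615828
p = -0.323689 / -0.615828 = 0.5256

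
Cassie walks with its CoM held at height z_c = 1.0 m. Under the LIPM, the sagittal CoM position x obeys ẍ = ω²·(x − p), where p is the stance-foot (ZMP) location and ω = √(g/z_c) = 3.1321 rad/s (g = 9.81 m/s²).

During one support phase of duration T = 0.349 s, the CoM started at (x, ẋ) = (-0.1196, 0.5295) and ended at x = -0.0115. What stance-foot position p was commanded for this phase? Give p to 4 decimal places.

p = 0.0560

ωT = 3.1321·0.349 = 1.093103; cosh(ωT) = 1.659346, sinh(ωT) = 1.324171
x(T) = p + (x₀−p)·cosh(ωT) + (ẋ₀/ω)·sinh(ωT) ⇒ p·(1 − cosh) = x(T) − x₀·cosh − (ẋ₀/ω)·sinh
numerator   = -0.0115 − (-0.1196)·1.659346 − (0.5295/3.1321)·1.324171 = -0.036901
denominator = 1 − 1.659346 = -0.659346
p = -0.036901 / -0.659346 = 0.0560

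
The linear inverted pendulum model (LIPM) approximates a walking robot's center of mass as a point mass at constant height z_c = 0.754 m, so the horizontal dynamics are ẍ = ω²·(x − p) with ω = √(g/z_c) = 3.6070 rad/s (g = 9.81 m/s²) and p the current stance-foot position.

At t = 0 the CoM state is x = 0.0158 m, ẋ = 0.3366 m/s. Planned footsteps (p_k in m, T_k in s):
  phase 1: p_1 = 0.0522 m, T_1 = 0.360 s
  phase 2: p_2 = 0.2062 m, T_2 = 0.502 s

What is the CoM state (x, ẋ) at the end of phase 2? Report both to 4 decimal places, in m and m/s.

phase 1: p=0.0522, T=0.360, ωT=1.298520, cosh=1.968403, sinh=1.695467; start (x,ẋ)=(0.015800, 0.336600) → end (x,ẋ)=(0.138769, 0.439958)
phase 2: p=0.2062, T=0.502, ωT=1.810714, cosh=3.139175, sinh=2.975637; start (x,ẋ)=(0.138769, 0.439958) → end (x,ẋ)=(0.357470, 0.657357)

x = 0.3575, ẋ = 0.6574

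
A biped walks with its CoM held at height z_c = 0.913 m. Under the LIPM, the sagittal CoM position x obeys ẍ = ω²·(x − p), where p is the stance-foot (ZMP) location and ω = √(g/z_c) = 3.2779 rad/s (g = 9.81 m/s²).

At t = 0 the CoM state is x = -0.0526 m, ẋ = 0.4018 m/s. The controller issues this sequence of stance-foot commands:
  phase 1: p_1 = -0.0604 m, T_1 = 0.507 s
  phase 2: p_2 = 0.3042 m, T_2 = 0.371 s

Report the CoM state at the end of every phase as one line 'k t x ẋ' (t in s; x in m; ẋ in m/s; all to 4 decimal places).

phase 1: p=-0.0604, T=0.507, ωT=1.661895, cosh=2.729534, sinh=2.539755; start (x,ẋ)=(-0.052600, 0.401800) → end (x,ẋ)=(0.272210, 1.161662)
phase 2: p=0.3042, T=0.371, ωT=1.216101, cosh=1.835195, sinh=1.538811; start (x,ẋ)=(0.272210, 1.161662) → end (x,ẋ)=(0.790834, 1.970515)

1 0.5070 0.2722 1.1617
2 0.8780 0.7908 1.9705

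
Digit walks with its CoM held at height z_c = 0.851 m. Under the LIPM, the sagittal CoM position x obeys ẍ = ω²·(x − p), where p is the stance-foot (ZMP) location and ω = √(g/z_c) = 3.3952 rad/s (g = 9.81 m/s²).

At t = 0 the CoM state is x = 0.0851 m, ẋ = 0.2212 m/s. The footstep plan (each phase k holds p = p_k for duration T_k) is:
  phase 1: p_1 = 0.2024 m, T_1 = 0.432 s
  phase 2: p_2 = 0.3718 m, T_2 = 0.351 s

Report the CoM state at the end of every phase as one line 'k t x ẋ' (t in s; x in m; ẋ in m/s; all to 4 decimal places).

1 0.4320 0.0683 -0.3123
2 0.7830 -0.3114 -2.1015

phase 1: p=0.2024, T=0.432, ωT=1.466726, cosh=2.282850, sinh=2.052171; start (x,ẋ)=(0.085100, 0.221200) → end (x,ẋ)=(0.068322, -0.312325)
phase 2: p=0.3718, T=0.351, ωT=1.191715, cosh=1.798212, sinh=1.494512; start (x,ẋ)=(0.068322, -0.312325) → end (x,ẋ)=(-0.311398, -2.101523)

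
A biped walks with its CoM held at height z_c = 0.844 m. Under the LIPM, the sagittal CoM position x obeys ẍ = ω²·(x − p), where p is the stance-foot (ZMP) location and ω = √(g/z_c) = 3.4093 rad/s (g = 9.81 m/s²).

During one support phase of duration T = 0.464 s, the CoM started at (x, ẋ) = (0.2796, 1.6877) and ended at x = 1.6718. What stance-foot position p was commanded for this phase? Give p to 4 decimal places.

p = 0.1238

ωT = 3.4093·0.464 = 1.581915; cosh(ωT) = 2.534922, sinh(ωT) = 2.329341
x(T) = p + (x₀−p)·cosh(ωT) + (ẋ₀/ω)·sinh(ωT) ⇒ p·(1 − cosh) = x(T) − x₀·cosh − (ẋ₀/ω)·sinh
numerator   = 1.6718 − (0.2796)·2.534922 − (1.6877/3.4093)·2.329341 = -0.190054
denominator = 1 − 2.534922 = -1.534922
p = -0.190054 / -1.534922 = 0.1238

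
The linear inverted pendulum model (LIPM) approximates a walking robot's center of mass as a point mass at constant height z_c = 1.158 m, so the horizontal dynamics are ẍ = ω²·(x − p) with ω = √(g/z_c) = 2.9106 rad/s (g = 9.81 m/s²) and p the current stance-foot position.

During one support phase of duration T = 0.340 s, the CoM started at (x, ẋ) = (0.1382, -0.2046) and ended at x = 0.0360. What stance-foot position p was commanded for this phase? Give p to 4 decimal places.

p = 0.1772

ωT = 2.9106·0.340 = 0.989604; cosh(ωT) = 1.530946, sinh(ωT) = 1.159223
x(T) = p + (x₀−p)·cosh(ωT) + (ẋ₀/ω)·sinh(ωT) ⇒ p·(1 − cosh) = x(T) − x₀·cosh − (ẋ₀/ω)·sinh
numerator   = 0.0360 − (0.1382)·1.530946 − (-0.2046/2.9106)·1.159223 = -0.094089
denominator = 1 − 1.530946 = -0.530946
p = -0.094089 / -0.530946 = 0.1772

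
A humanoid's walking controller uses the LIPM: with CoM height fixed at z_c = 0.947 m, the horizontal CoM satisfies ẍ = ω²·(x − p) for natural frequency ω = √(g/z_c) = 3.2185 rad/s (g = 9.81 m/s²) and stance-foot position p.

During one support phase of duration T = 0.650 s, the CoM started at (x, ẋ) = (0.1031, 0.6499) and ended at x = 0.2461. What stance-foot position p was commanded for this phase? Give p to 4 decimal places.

ωT = 3.2185·0.650 = 2.092025; cosh(ωT) = 4.112370, sinh(ωT) = 3.988933
x(T) = p + (x₀−p)·cosh(ωT) + (ẋ₀/ω)·sinh(ωT) ⇒ p·(1 − cosh) = x(T) − x₀·cosh − (ẋ₀/ω)·sinh
numerator   = 0.2461 − (0.1031)·4.112370 − (0.6499/3.2185)·3.988933 = -0.983356
denominator = 1 − 4.112370 = -3.112370
p = -0.983356 / -3.112370 = 0.3160

p = 0.3160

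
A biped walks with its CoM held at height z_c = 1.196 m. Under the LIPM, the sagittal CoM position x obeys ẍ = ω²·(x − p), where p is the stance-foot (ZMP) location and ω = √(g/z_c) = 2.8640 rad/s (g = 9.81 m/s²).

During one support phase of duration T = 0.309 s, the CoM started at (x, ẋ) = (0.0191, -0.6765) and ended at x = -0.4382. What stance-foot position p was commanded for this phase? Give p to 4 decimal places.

ωT = 2.8640·0.309 = 0.884976; cosh(ωT) = 1.417825, sinh(ωT) = 1.005101
x(T) = p + (x₀−p)·cosh(ωT) + (ẋ₀/ω)·sinh(ωT) ⇒ p·(1 − cosh) = x(T) − x₀·cosh − (ẋ₀/ω)·sinh
numerator   = -0.4382 − (0.0191)·1.417825 − (-0.6765/2.8640)·1.005101 = -0.227867
denominator = 1 − 1.417825 = -0.417825
p = -0.227867 / -0.417825 = 0.5454

p = 0.5454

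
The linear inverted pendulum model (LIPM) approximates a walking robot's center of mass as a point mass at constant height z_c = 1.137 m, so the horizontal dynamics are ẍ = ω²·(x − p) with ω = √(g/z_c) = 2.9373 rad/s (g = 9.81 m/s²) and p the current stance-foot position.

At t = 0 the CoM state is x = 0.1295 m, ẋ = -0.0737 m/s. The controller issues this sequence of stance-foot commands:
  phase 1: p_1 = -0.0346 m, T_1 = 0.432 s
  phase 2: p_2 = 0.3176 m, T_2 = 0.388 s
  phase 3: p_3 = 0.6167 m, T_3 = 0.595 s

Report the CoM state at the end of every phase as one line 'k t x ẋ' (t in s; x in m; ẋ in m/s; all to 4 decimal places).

1 0.4320 0.2392 0.6481
2 0.8200 0.4921 0.7935
3 1.4150 1.0001 1.3282

phase 1: p=-0.0346, T=0.432, ωT=1.268914, cosh=1.919062, sinh=1.637925; start (x,ẋ)=(0.129500, -0.073700) → end (x,ẋ)=(0.239221, 0.648063)
phase 2: p=0.3176, T=0.388, ωT=1.139672, cosh=1.722834, sinh=1.402910; start (x,ẋ)=(0.239221, 0.648063) → end (x,ẋ)=(0.492093, 0.793522)
phase 3: p=0.6167, T=0.595, ωT=1.747694, cosh=2.957760, sinh=2.783585; start (x,ẋ)=(0.492093, 0.793522) → end (x,ẋ)=(1.000136, 1.328228)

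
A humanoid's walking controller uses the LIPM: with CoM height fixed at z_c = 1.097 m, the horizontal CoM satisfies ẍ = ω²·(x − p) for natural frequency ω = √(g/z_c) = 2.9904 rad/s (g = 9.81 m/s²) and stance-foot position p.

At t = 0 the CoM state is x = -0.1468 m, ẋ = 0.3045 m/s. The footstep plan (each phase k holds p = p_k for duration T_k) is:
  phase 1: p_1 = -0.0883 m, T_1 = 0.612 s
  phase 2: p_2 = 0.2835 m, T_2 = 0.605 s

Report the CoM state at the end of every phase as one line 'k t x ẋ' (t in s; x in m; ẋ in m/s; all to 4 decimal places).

phase 1: p=-0.0883, T=0.612, ωT=1.830125, cosh=3.197529, sinh=3.037136; start (x,ẋ)=(-0.146800, 0.304500) → end (x,ẋ)=(0.033903, 0.442336)
phase 2: p=0.2835, T=0.605, ωT=1.809192, cosh=3.134649, sinh=2.970863; start (x,ẋ)=(0.033903, 0.442336) → end (x,ẋ)=(-0.059452, -0.830865)

1 0.6120 0.0339 0.4423
2 1.2170 -0.0595 -0.8309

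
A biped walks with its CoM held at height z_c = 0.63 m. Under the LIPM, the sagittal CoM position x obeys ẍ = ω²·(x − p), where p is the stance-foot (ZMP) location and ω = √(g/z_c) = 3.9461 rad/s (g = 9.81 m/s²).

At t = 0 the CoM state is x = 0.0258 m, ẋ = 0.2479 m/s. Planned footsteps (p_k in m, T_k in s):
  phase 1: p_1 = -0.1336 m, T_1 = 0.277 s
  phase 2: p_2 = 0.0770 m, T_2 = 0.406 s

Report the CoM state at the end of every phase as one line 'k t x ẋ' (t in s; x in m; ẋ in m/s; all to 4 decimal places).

phase 1: p=-0.1336, T=0.277, ωT=1.093070, cosh=1.659302, sinh=1.324116; start (x,ẋ)=(0.025800, 0.247900) → end (x,ẋ)=(0.214076, 1.244221)
phase 2: p=0.0770, T=0.406, ωT=1.602117, cosh=2.582498, sinh=2.381029; start (x,ẋ)=(0.214076, 1.244221) → end (x,ẋ)=(1.181746, 4.501132)

1 0.2770 0.2141 1.2442
2 0.6830 1.1817 4.5011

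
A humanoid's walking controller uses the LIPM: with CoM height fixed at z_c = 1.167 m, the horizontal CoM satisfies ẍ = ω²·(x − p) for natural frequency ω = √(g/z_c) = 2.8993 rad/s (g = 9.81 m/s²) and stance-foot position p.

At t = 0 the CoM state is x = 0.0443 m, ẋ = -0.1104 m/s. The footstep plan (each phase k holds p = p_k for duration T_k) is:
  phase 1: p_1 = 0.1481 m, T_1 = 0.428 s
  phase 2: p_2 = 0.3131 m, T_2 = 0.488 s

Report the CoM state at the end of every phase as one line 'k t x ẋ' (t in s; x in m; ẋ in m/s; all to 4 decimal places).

phase 1: p=0.1481, T=0.428, ωT=1.240900, cosh=1.873925, sinh=1.584801; start (x,ẋ)=(0.044300, -0.110400) → end (x,ẋ)=(-0.106760, -0.683823)
phase 2: p=0.3131, T=0.488, ωT=1.414858, cosh=2.179432, sinh=1.936472; start (x,ẋ)=(-0.106760, -0.683823) → end (x,ẋ)=(-1.058688, -3.847612)

1 0.4280 -0.1068 -0.6838
2 0.9160 -1.0587 -3.8476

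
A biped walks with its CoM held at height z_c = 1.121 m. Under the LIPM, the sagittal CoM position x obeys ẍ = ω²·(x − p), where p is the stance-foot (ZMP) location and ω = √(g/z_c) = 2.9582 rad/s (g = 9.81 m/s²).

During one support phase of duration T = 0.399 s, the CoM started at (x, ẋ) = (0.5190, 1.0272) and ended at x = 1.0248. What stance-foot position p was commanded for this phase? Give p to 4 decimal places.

ωT = 2.9582·0.399 = 1.180322; cosh(ωT) = 1.781301, sinh(ωT) = 1.474121
x(T) = p + (x₀−p)·cosh(ωT) + (ẋ₀/ω)·sinh(ωT) ⇒ p·(1 − cosh) = x(T) − x₀·cosh − (ẋ₀/ω)·sinh
numerator   = 1.0248 − (0.5190)·1.781301 − (1.0272/2.9582)·1.474121 = -0.411566
denominator = 1 − 1.781301 = -0.781301
p = -0.411566 / -0.781301 = 0.5268

p = 0.5268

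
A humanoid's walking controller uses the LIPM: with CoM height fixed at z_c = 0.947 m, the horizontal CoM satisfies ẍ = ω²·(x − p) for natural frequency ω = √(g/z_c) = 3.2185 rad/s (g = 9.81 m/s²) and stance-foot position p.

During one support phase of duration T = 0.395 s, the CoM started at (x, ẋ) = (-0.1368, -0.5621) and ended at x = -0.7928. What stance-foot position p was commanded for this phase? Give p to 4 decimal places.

ωT = 3.2185·0.395 = 1.271308; cosh(ωT) = 1.922988, sinh(ωT) = 1.642523
x(T) = p + (x₀−p)·cosh(ωT) + (ẋ₀/ω)·sinh(ωT) ⇒ p·(1 − cosh) = x(T) − x₀·cosh − (ẋ₀/ω)·sinh
numerator   = -0.7928 − (-0.1368)·1.922988 − (-0.5621/3.2185)·1.642523 = -0.242874
denominator = 1 − 1.922988 = -0.922988
p = -0.242874 / -0.922988 = 0.2631

p = 0.2631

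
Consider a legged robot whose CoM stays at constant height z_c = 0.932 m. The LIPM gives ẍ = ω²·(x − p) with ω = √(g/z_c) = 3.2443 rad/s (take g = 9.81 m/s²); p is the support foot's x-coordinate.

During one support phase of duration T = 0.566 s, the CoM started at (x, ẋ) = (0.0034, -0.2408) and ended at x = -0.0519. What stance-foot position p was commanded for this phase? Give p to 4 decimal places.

p = -0.0740

ωT = 3.2443·0.566 = 1.836274; cosh(ωT) = 3.216265, sinh(ωT) = 3.056855
x(T) = p + (x₀−p)·cosh(ωT) + (ẋ₀/ω)·sinh(ωT) ⇒ p·(1 − cosh) = x(T) − x₀·cosh − (ẋ₀/ω)·sinh
numerator   = -0.0519 − (0.0034)·3.216265 − (-0.2408/3.2443)·3.056855 = 0.164052
denominator = 1 − 3.216265 = -2.216265
p = 0.164052 / -2.216265 = -0.0740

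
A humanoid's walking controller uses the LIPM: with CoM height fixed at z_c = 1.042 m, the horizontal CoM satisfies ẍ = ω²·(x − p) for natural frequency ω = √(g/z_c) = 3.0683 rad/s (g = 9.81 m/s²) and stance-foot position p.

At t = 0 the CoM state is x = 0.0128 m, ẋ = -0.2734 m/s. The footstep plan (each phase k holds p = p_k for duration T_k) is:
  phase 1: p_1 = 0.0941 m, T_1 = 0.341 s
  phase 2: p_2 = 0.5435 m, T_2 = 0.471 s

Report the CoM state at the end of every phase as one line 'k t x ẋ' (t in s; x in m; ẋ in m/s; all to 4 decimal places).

1 0.3410 -0.1471 -0.7485
2 0.8120 -1.4916 -5.9213

phase 1: p=0.0941, T=0.341, ωT=1.046290, cosh=1.599154, sinh=1.247916; start (x,ẋ)=(0.012800, -0.273400) → end (x,ẋ)=(-0.147106, -0.748505)
phase 2: p=0.5435, T=0.471, ωT=1.445169, cosh=2.239138, sinh=2.003432; start (x,ẋ)=(-0.147106, -0.748505) → end (x,ẋ)=(-1.491596, -5.921253)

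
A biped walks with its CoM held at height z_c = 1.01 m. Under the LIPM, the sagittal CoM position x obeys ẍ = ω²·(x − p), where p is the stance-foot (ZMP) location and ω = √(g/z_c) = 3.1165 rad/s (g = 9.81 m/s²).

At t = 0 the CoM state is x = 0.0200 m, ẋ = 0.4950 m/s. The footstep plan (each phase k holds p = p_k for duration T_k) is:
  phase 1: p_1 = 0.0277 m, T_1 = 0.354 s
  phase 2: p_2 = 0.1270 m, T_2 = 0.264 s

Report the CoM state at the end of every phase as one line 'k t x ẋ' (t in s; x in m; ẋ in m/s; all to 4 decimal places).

1 0.3540 0.2278 0.7959
2 0.6180 0.4985 1.3695

phase 1: p=0.0277, T=0.354, ωT=1.103241, cosh=1.672856, sinh=1.341062; start (x,ẋ)=(0.020000, 0.495000) → end (x,ẋ)=(0.227823, 0.795882)
phase 2: p=0.1270, T=0.264, ωT=0.822756, cosh=1.357993, sinh=0.918773; start (x,ẋ)=(0.227823, 0.795882) → end (x,ẋ)=(0.498550, 1.369493)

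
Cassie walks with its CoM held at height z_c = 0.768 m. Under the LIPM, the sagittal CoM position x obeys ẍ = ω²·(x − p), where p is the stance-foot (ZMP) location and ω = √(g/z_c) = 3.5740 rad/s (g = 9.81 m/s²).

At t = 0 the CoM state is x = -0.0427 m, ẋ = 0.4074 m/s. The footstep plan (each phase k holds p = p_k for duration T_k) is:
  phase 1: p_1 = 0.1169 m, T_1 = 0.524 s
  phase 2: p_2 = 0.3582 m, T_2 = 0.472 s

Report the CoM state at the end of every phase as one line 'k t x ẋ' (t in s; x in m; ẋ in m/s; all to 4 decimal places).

1 0.5240 -0.0525 -0.4552
2 0.9960 -1.1215 -5.1011

phase 1: p=0.1169, T=0.524, ωT=1.872776, cosh=3.330015, sinh=3.176318; start (x,ẋ)=(-0.042700, 0.407400) → end (x,ẋ)=(-0.052502, -0.455157)
phase 2: p=0.3582, T=0.472, ωT=1.686928, cosh=2.793972, sinh=2.608885; start (x,ẋ)=(-0.052502, -0.455157) → end (x,ẋ)=(-1.121538, -5.101146)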